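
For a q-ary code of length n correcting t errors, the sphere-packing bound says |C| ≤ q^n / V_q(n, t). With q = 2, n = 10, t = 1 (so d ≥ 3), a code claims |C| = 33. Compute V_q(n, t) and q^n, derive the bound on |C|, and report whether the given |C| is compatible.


V_q(n, t) = 11, q^n = 1024, Hamming bound = 93, |C| = 33 ≤ bound (satisfied).

Step 1: Compute V_q(n, t) = Σ_{j=0}^1 C(n, j) (q−1)^j.
  j = 0: C(10,0)·(1)^0 = 1·1 = 1.
  j = 1: C(10,1)·(1)^1 = 10·1 = 10.
  V_q(n, t) = 1 + 10 = 11.
Step 2: q^n = 2^10 = 1024.
Step 3: Hamming bound ⌊q^n / V_q(n,t)⌋ = ⌊1024/11⌋ = 93.
Step 4: Compare |C| = 33 to 93: satisfied.
The claimed |C| lies below the Hamming bound.


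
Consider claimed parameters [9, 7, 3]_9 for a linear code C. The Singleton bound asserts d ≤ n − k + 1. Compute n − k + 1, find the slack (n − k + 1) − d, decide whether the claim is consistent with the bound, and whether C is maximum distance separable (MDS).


Singleton RHS = n − k + 1 = 3, slack = 0, bound satisfied, MDS.

Singleton bound: d ≤ n − k + 1.
Here n = 9, k = 7, so n − k + 1 = 3.
Given d = 3, check d ≤ 3: YES.
Slack = (n − k + 1) − d = 0.
The code is MDS (slack = 0).
Description: the claimed parameters are [9, 7, 3]_9; such a code would be MDS (meets Singleton bound).


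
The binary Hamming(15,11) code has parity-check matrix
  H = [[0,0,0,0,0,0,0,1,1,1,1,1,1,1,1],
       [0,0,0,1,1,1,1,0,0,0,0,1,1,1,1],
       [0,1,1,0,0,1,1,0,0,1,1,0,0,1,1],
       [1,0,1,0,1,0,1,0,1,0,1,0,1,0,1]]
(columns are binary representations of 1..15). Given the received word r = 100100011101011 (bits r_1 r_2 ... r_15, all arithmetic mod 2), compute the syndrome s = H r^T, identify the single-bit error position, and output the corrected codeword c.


s = (0, 0, 1, 1)^T, error position = 3, corrected codeword c = 101100011101011

Compute s = H r^T mod 2 one row at a time:
  s_1 = 1 + 1 + 1 + 0 + 1 + 0 + 1 + 1 = 6 ≡ 0 (mod 2).
  s_2 = 1 + 0 + 0 + 0 + 1 + 0 + 1 + 1 = 4 ≡ 0 (mod 2).
  s_3 = 0 + 0 + 0 + 0 + 1 + 0 + 1 + 1 = 3 ≡ 1 (mod 2).
  s_4 = 1 + 0 + 0 + 0 + 1 + 0 + 0 + 1 = 3 ≡ 1 (mod 2).
s = (0, 0, 1, 1)^T — this equals column 3 of H (binary 0011), so error is at position 3.
Correct: flip bit 3 of r = 100100011101011 to get c = 101100011101011.


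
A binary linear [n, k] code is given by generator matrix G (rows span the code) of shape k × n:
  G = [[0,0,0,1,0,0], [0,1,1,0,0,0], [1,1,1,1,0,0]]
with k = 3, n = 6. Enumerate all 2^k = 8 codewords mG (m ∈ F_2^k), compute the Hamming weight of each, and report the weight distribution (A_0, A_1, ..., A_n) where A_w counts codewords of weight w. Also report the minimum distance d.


Weight distribution: A_0 = 1, A_1 = 2, A_2 = 2, A_3 = 2, A_4 = 1. Minimum distance d = 1.

Enumerate all 2^3 = 8 messages m ∈ F_2^3.
For each, compute codeword c = mG in F_2^6, then tally its weight.
  m = 000 → c = 000000, weight = 0.
  m = 100 → c = 000100, weight = 1.
  m = 010 → c = 011000, weight = 2.
  m = 110 → c = 011100, weight = 3.
  m = 001 → c = 111100, weight = 4.
  m = 101 → c = 111000, weight = 3.
  m = 011 → c = 100100, weight = 2.
  m = 111 → c = 100000, weight = 1.
Tally weights:
  weight 0: 1 codewords.
  weight 1: 2 codewords.
  weight 2: 2 codewords.
  weight 3: 2 codewords.
  weight 4: 1 codewords.
Minimum distance d = smallest w > 0 with A_w > 0 = 1.
Sanity: Σ A_w = 8 = 2^3 = 8 ✓.


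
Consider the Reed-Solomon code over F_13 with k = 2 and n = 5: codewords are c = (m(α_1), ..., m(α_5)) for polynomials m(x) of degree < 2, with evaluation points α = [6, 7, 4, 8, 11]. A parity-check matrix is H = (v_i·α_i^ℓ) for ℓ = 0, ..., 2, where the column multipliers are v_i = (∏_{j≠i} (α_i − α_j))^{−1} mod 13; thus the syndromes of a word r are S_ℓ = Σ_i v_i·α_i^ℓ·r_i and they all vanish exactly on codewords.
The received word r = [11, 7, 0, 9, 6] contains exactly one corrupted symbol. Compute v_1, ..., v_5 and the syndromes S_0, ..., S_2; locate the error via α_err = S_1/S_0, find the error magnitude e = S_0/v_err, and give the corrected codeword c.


S = (3, 8, 4), error at position 2, error magnitude e = 10, c = [11, 10, 0, 9, 6].

Step 1: column multipliers v_i = (∏_{j≠i}(α_i − α_j))^{−1} mod 13.
  i = 1 (α = 6): (6−7)(6−4)(6−8)(6−11) = (−1)·2·(−2)·(−5) = −20 ≡ 6, so v_1 = 6^{−1} = 11 (mod 13).
  i = 2 (α = 7): (7−6)(7−4)(7−8)(7−11) = 1·3·(−1)·(−4) = 12 ≡ 12, so v_2 = 12^{−1} = 12 (mod 13).
  i = 3 (α = 4): (4−6)(4−7)(4−8)(4−11) = (−2)·(−3)·(−4)·(−7) = 168 ≡ 12, so v_3 = 12^{−1} = 12 (mod 13).
  i = 4 (α = 8): (8−6)(8−7)(8−4)(8−11) = 2·1·4·(−3) = −24 ≡ 2, so v_4 = 2^{−1} = 7 (mod 13).
  i = 5 (α = 11): (11−6)(11−7)(11−4)(11−8) = 5·4·7·3 = 420 ≡ 4, so v_5 = 4^{−1} = 10 (mod 13).
  v = [11, 12, 12, 7, 10].
Step 2: syndromes of r = [11, 7, 0, 9, 6] (all sums mod 13).
  S_0 = Σ v_i r_i = 11·11 + 12·7 + 12·0 + 7·9 + 10·6 = 328 ≡ 3.
  S_1 = Σ v_i α_i r_i = 11·6·11 + 12·7·7 + 12·4·0 + 7·8·9 + 10·11·6 = 2478 ≡ 8.
  α_i^2 mod 13 = [10, 10, 3, 12, 4].
  S_2 = Σ v_i α_i^2 r_i = 11·10·11 + 12·10·7 + 12·3·0 + 7·12·9 + 10·4·6 = 3046 ≡ 4.
  S = (3, 8, 4) ≠ 0, so r is not a codeword (an error is present).
Step 3: locate the error. For a single error e at position i, S_ℓ = v_i·e·α_i^ℓ, so α_err = S_1/S_0.
  S_0^{−1} = 3^{−1} = 9 (mod 13), so α_err = 8·9 = 72 ≡ 7 = α_2. Error position i = 2.
  Consistency check: S_2/S_1 = 4·5 = 20 ≡ 7 = α_err ✓ (single-error assumption holds).
Step 4: error magnitude e = S_0/v_2 = S_0·∏_{j≠2}(α_2 − α_j) = 3·12 = 36 ≡ 10 (mod 13).
Step 5: correct position 2: c_2 = r_2 − e = 7 − 10 ≡ 10 (mod 13). Hence c = [11, 10, 0, 9, 6].
  Check: interpolating c through the α_i gives m(x) = 4 + 12·x (degree < 2) with m(α_i) = c_i for every i, so c is indeed a codeword.


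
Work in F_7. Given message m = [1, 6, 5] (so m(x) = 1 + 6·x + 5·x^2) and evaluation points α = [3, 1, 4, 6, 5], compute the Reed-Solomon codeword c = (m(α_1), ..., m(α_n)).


c = [1, 5, 0, 0, 2]

Message polynomial: m(x) = 1 + 6·x + 5·x^2 (mod 7).
For each evaluation point α_i, compute m(α_i) mod 7:
  α_1 = 3: Horner steps 5 → 0 → 1, so m(3) = 1.
  α_2 = 1: Horner steps 5 → 4 → 5, so m(1) = 5.
  α_3 = 4: Horner steps 5 → 5 → 0, so m(4) = 0.
  α_4 = 6: Horner steps 5 → 1 → 0, so m(6) = 0.
  α_5 = 5: Horner steps 5 → 3 → 2, so m(5) = 2.
Codeword c = [1, 5, 0, 0, 2] ∈ F_7^5.


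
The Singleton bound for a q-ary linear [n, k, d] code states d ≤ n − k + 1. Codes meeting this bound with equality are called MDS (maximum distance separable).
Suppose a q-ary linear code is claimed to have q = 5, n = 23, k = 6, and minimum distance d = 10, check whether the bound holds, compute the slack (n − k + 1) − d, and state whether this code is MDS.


Singleton RHS = n − k + 1 = 18, slack = 8, bound satisfied, not MDS.

Singleton bound: d ≤ n − k + 1.
Here n = 23, k = 6, so n − k + 1 = 18.
Given d = 10, check d ≤ 18: YES.
Slack = (n − k + 1) − d = 8.
The code is NOT MDS (slack = 8 > 0).
Description: the claimed parameters are [23, 6, 10]_5; such a code would be non-MDS.


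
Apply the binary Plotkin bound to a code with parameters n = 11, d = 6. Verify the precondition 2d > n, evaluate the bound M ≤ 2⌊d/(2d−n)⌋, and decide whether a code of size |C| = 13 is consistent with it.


Plotkin bound M ≤ 12; given |C| = 13 > bound (violated).

Check applicability: 2d = 12, n = 11.
2d − n = 1 > 0, so Plotkin applies.
Compute d/(2d−n) = 6/1 ≈ 6.0000.
⌊d/(2d−n)⌋ = 6.
Plotkin bound: M ≤ 2·6 = 12.
Given |C| = 13, check: VIOLATED.
This |C| is above the Plotkin bound, so no binary code with n = 11, d = 6 and 13 codewords exists.


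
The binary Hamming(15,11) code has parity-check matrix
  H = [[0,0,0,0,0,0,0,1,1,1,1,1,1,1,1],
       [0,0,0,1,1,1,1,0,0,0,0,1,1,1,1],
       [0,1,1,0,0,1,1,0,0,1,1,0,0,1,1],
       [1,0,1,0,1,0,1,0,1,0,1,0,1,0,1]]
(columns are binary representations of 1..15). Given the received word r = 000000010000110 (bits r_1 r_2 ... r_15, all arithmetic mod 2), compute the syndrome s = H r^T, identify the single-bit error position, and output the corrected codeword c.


s = (1, 0, 1, 1)^T, error position = 11, corrected codeword c = 000000010010110

Compute s = H r^T mod 2 one row at a time:
  s_1 = 1 + 0 + 0 + 0 + 0 + 1 + 1 + 0 = 3 ≡ 1 (mod 2).
  s_2 = 0 + 0 + 0 + 0 + 0 + 1 + 1 + 0 = 2 ≡ 0 (mod 2).
  s_3 = 0 + 0 + 0 + 0 + 0 + 0 + 1 + 0 = 1 ≡ 1 (mod 2).
  s_4 = 0 + 0 + 0 + 0 + 0 + 0 + 1 + 0 = 1 ≡ 1 (mod 2).
s = (1, 0, 1, 1)^T — this equals column 11 of H (binary 1011), so error is at position 11.
Correct: flip bit 11 of r = 000000010000110 to get c = 000000010010110.


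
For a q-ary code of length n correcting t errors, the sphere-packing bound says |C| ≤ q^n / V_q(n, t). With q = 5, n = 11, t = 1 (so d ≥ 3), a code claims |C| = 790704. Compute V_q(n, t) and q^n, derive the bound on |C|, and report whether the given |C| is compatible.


V_q(n, t) = 45, q^n = 48828125, Hamming bound = 1085069, |C| = 790704 ≤ bound (satisfied).

Step 1: Compute V_q(n, t) = Σ_{j=0}^1 C(n, j) (q−1)^j.
  j = 0: C(11,0)·(4)^0 = 1·1 = 1.
  j = 1: C(11,1)·(4)^1 = 11·4 = 44.
  V_q(n, t) = 1 + 44 = 45.
Step 2: q^n = 5^11 = 48828125.
Step 3: Hamming bound ⌊q^n / V_q(n,t)⌋ = ⌊48828125/45⌋ = 1085069.
Step 4: Compare |C| = 790704 to 1085069: satisfied.
The claimed |C| lies below the Hamming bound.


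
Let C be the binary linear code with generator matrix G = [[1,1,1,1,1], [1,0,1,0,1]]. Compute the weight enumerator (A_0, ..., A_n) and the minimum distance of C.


Weight distribution: A_0 = 1, A_2 = 1, A_3 = 1, A_5 = 1. Minimum distance d = 2.

Enumerate all 2^2 = 4 messages m ∈ F_2^2.
For each, compute codeword c = mG in F_2^5, then tally its weight.
  m = 00 → c = 00000, weight = 0.
  m = 10 → c = 11111, weight = 5.
  m = 01 → c = 10101, weight = 3.
  m = 11 → c = 01010, weight = 2.
Tally weights:
  weight 0: 1 codewords.
  weight 2: 1 codewords.
  weight 3: 1 codewords.
  weight 5: 1 codewords.
Minimum distance d = smallest w > 0 with A_w > 0 = 2.
Sanity: Σ A_w = 4 = 2^2 = 4 ✓.


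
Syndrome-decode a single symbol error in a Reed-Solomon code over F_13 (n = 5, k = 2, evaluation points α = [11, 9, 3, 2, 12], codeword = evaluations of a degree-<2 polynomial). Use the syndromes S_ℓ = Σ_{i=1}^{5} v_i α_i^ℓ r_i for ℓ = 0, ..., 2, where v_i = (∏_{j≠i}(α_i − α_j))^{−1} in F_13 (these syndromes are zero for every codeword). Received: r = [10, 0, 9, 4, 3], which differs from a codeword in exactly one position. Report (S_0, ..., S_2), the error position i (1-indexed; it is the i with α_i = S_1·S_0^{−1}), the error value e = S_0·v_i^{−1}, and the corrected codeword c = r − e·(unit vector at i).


S = (4, 9, 4), error at position 5, error magnitude e = 1, c = [10, 0, 9, 4, 2].

Step 1: column multipliers v_i = (∏_{j≠i}(α_i − α_j))^{−1} mod 13.
  i = 1 (α = 11): (11−9)(11−3)(11−2)(11−12) = 2·8·9·(−1) = −144 ≡ 12, so v_1 = 12^{−1} = 12 (mod 13).
  i = 2 (α = 9): (9−11)(9−3)(9−2)(9−12) = (−2)·6·7·(−3) = 252 ≡ 5, so v_2 = 5^{−1} = 8 (mod 13).
  i = 3 (α = 3): (3−11)(3−9)(3−2)(3−12) = (−8)·(−6)·1·(−9) = −432 ≡ 10, so v_3 = 10^{−1} = 4 (mod 13).
  i = 4 (α = 2): (2−11)(2−9)(2−3)(2−12) = (−9)·(−7)·(−1)·(−10) = 630 ≡ 6, so v_4 = 6^{−1} = 11 (mod 13).
  i = 5 (α = 12): (12−11)(12−9)(12−3)(12−2) = 1·3·9·10 = 270 ≡ 10, so v_5 = 10^{−1} = 4 (mod 13).
  v = [12, 8, 4, 11, 4].
Step 2: syndromes of r = [10, 0, 9, 4, 3] (all sums mod 13).
  S_0 = Σ v_i r_i = 12·10 + 8·0 + 4·9 + 11·4 + 4·3 = 212 ≡ 4.
  S_1 = Σ v_i α_i r_i = 12·11·10 + 8·9·0 + 4·3·9 + 11·2·4 + 4·12·3 = 1660 ≡ 9.
  α_i^2 mod 13 = [4, 3, 9, 4, 1].
  S_2 = Σ v_i α_i^2 r_i = 12·4·10 + 8·3·0 + 4·9·9 + 11·4·4 + 4·1·3 = 992 ≡ 4.
  S = (4, 9, 4) ≠ 0, so r is not a codeword (an error is present).
Step 3: locate the error. For a single error e at position i, S_ℓ = v_i·e·α_i^ℓ, so α_err = S_1/S_0.
  S_0^{−1} = 4^{−1} = 10 (mod 13), so α_err = 9·10 = 90 ≡ 12 = α_5. Error position i = 5.
  Consistency check: S_2/S_1 = 4·3 = 12 ≡ 12 = α_err ✓ (single-error assumption holds).
Step 4: error magnitude e = S_0/v_5 = S_0·∏_{j≠5}(α_5 − α_j) = 4·10 = 40 ≡ 1 (mod 13).
Step 5: correct position 5: c_5 = r_5 − e = 3 − 1 ≡ 2 (mod 13). Hence c = [10, 0, 9, 4, 2].
  Check: interpolating c through the α_i gives m(x) = 7 + 5·x (degree < 2) with m(α_i) = c_i for every i, so c is indeed a codeword.


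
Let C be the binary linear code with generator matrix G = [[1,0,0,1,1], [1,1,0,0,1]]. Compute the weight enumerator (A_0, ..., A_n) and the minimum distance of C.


Weight distribution: A_0 = 1, A_2 = 1, A_3 = 2. Minimum distance d = 2.

Enumerate all 2^2 = 4 messages m ∈ F_2^2.
For each, compute codeword c = mG in F_2^5, then tally its weight.
  m = 00 → c = 00000, weight = 0.
  m = 10 → c = 10011, weight = 3.
  m = 01 → c = 11001, weight = 3.
  m = 11 → c = 01010, weight = 2.
Tally weights:
  weight 0: 1 codewords.
  weight 2: 1 codewords.
  weight 3: 2 codewords.
Minimum distance d = smallest w > 0 with A_w > 0 = 2.
Sanity: Σ A_w = 4 = 2^2 = 4 ✓.


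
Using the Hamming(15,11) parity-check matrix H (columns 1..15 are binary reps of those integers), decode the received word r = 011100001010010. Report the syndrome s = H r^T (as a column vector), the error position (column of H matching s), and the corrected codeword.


s = (1, 0, 0, 1)^T, error position = 9, corrected codeword c = 011100000010010

Compute s = H r^T mod 2 one row at a time:
  s_1 = 0 + 1 + 0 + 1 + 0 + 0 + 1 + 0 = 3 ≡ 1 (mod 2).
  s_2 = 1 + 0 + 0 + 0 + 0 + 0 + 1 + 0 = 2 ≡ 0 (mod 2).
  s_3 = 1 + 1 + 0 + 0 + 0 + 1 + 1 + 0 = 4 ≡ 0 (mod 2).
  s_4 = 0 + 1 + 0 + 0 + 1 + 1 + 0 + 0 = 3 ≡ 1 (mod 2).
s = (1, 0, 0, 1)^T — this equals column 9 of H (binary 1001), so error is at position 9.
Correct: flip bit 9 of r = 011100001010010 to get c = 011100000010010.


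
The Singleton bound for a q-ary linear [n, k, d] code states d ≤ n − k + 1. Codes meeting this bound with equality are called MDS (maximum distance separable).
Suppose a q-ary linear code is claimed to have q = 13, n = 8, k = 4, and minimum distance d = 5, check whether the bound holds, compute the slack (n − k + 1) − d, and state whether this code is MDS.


Singleton RHS = n − k + 1 = 5, slack = 0, bound satisfied, MDS.

Singleton bound: d ≤ n − k + 1.
Here n = 8, k = 4, so n − k + 1 = 5.
Given d = 5, check d ≤ 5: YES.
Slack = (n − k + 1) − d = 0.
The code is MDS (slack = 0).
Description: the claimed parameters are [8, 4, 5]_13; such a code would be MDS (meets Singleton bound).


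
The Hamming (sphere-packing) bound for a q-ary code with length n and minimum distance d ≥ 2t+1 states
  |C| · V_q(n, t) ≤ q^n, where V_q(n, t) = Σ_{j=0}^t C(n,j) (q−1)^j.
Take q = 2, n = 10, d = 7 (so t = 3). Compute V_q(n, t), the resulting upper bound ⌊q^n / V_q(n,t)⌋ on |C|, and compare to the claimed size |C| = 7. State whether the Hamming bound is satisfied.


V_q(n, t) = 176, q^n = 1024, Hamming bound = 5, |C| = 7 > bound (violated).

Step 1: Compute V_q(n, t) = Σ_{j=0}^3 C(n, j) (q−1)^j.
  j = 0: C(10,0)·(1)^0 = 1·1 = 1.
  j = 1: C(10,1)·(1)^1 = 10·1 = 10.
  j = 2: C(10,2)·(1)^2 = 45·1 = 45.
  j = 3: C(10,3)·(1)^3 = 120·1 = 120.
  V_q(n, t) = 1 + 10 + 45 + 120 = 176.
Step 2: q^n = 2^10 = 1024.
Step 3: Hamming bound ⌊q^n / V_q(n,t)⌋ = ⌊1024/176⌋ = 5.
Step 4: Compare |C| = 7 to 5: violated.
The claimed |C| lies above the Hamming bound, so no 2-ary code of length 10 with d ≥ 7 can have 7 codewords.


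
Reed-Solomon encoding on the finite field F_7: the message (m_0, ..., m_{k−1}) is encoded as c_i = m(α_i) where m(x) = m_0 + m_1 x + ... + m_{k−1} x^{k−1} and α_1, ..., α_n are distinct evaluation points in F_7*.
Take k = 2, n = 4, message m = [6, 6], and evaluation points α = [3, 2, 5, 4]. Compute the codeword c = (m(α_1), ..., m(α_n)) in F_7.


c = [3, 4, 1, 2]

Message polynomial: m(x) = 6 + 6·x (mod 7).
For each evaluation point α_i, compute m(α_i) mod 7:
  α_1 = 3: Horner steps 6 → 3, so m(3) = 3.
  α_2 = 2: Horner steps 6 → 4, so m(2) = 4.
  α_3 = 5: Horner steps 6 → 1, so m(5) = 1.
  α_4 = 4: Horner steps 6 → 2, so m(4) = 2.
Codeword c = [3, 4, 1, 2] ∈ F_7^4.


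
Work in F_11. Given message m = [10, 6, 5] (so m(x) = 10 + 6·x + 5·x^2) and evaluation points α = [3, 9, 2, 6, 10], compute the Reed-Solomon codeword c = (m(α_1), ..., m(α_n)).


c = [7, 7, 9, 6, 9]

Message polynomial: m(x) = 10 + 6·x + 5·x^2 (mod 11).
For each evaluation point α_i, compute m(α_i) mod 11:
  α_1 = 3: Horner steps 5 → 10 → 7, so m(3) = 7.
  α_2 = 9: Horner steps 5 → 7 → 7, so m(9) = 7.
  α_3 = 2: Horner steps 5 → 5 → 9, so m(2) = 9.
  α_4 = 6: Horner steps 5 → 3 → 6, so m(6) = 6.
  α_5 = 10: Horner steps 5 → 1 → 9, so m(10) = 9.
Codeword c = [7, 7, 9, 6, 9] ∈ F_11^5.


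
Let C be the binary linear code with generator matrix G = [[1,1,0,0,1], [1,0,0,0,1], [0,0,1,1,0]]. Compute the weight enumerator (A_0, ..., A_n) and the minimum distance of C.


Weight distribution: A_0 = 1, A_1 = 1, A_2 = 2, A_3 = 2, A_4 = 1, A_5 = 1. Minimum distance d = 1.

Enumerate all 2^3 = 8 messages m ∈ F_2^3.
For each, compute codeword c = mG in F_2^5, then tally its weight.
  m = 000 → c = 00000, weight = 0.
  m = 100 → c = 11001, weight = 3.
  m = 010 → c = 10001, weight = 2.
  m = 110 → c = 01000, weight = 1.
  m = 001 → c = 00110, weight = 2.
  m = 101 → c = 11111, weight = 5.
  m = 011 → c = 10111, weight = 4.
  m = 111 → c = 01110, weight = 3.
Tally weights:
  weight 0: 1 codewords.
  weight 1: 1 codewords.
  weight 2: 2 codewords.
  weight 3: 2 codewords.
  weight 4: 1 codewords.
  weight 5: 1 codewords.
Minimum distance d = smallest w > 0 with A_w > 0 = 1.
Sanity: Σ A_w = 8 = 2^3 = 8 ✓.


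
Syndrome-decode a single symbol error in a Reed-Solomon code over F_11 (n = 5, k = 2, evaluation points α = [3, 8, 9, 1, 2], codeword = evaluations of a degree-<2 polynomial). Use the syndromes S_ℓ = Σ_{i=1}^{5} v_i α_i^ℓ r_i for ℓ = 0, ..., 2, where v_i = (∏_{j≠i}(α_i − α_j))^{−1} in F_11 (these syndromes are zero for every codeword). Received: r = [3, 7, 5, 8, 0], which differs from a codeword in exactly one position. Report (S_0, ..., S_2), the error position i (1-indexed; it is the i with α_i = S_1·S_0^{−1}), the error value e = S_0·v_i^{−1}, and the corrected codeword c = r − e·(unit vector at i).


S = (1, 9, 4), error at position 3, error magnitude e = 6, c = [3, 7, 10, 8, 0].

Step 1: column multipliers v_i = (∏_{j≠i}(α_i − α_j))^{−1} mod 11.
  i = 1 (α = 3): (3−8)(3−9)(3−1)(3−2) = (−5)·(−6)·2·1 = 60 ≡ 5, so v_1 = 5^{−1} = 9 (mod 11).
  i = 2 (α = 8): (8−3)(8−9)(8−1)(8−2) = 5·(−1)·7·6 = −210 ≡ 10, so v_2 = 10^{−1} = 10 (mod 11).
  i = 3 (α = 9): (9−3)(9−8)(9−1)(9−2) = 6·1·8·7 = 336 ≡ 6, so v_3 = 6^{−1} = 2 (mod 11).
  i = 4 (α = 1): (1−3)(1−8)(1−9)(1−2) = (−2)·(−7)·(−8)·(−1) = 112 ≡ 2, so v_4 = 2^{−1} = 6 (mod 11).
  i = 5 (α = 2): (2−3)(2−8)(2−9)(2−1) = (−1)·(−6)·(−7)·1 = −42 ≡ 2, so v_5 = 2^{−1} = 6 (mod 11).
  v = [9, 10, 2, 6, 6].
Step 2: syndromes of r = [3, 7, 5, 8, 0] (all sums mod 11).
  S_0 = Σ v_i r_i = 9·3 + 10·7 + 2·5 + 6·8 + 6·0 = 155 ≡ 1.
  S_1 = Σ v_i α_i r_i = 9·3·3 + 10·8·7 + 2·9·5 + 6·1·8 + 6·2·0 = 779 ≡ 9.
  α_i^2 mod 11 = [9, 9, 4, 1, 4].
  S_2 = Σ v_i α_i^2 r_i = 9·9·3 + 10·9·7 + 2·4·5 + 6·1·8 + 6·4·0 = 961 ≡ 4.
  S = (1, 9, 4) ≠ 0, so r is not a codeword (an error is present).
Step 3: locate the error. For a single error e at position i, S_ℓ = v_i·e·α_i^ℓ, so α_err = S_1/S_0.
  S_0^{−1} = 1^{−1} = 1 (mod 11), so α_err = 9·1 = 9 ≡ 9 = α_3. Error position i = 3.
  Consistency check: S_2/S_1 = 4·5 = 20 ≡ 9 = α_err ✓ (single-error assumption holds).
Step 4: error magnitude e = S_0/v_3 = S_0·∏_{j≠3}(α_3 − α_j) = 1·6 = 6 ≡ 6 (mod 11).
Step 5: correct position 3: c_3 = r_3 − e = 5 − 6 ≡ 10 (mod 11). Hence c = [3, 7, 10, 8, 0].
  Check: interpolating c through the α_i gives m(x) = 5 + 3·x (degree < 2) with m(α_i) = c_i for every i, so c is indeed a codeword.


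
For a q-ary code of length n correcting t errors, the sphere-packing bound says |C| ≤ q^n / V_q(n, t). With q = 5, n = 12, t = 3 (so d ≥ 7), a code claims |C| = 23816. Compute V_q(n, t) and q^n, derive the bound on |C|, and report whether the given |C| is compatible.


V_q(n, t) = 15185, q^n = 244140625, Hamming bound = 16077, |C| = 23816 > bound (violated).

Step 1: Compute V_q(n, t) = Σ_{j=0}^3 C(n, j) (q−1)^j.
  j = 0: C(12,0)·(4)^0 = 1·1 = 1.
  j = 1: C(12,1)·(4)^1 = 12·4 = 48.
  j = 2: C(12,2)·(4)^2 = 66·16 = 1056.
  j = 3: C(12,3)·(4)^3 = 220·64 = 14080.
  V_q(n, t) = 1 + 48 + 1056 + 14080 = 15185.
Step 2: q^n = 5^12 = 244140625.
Step 3: Hamming bound ⌊q^n / V_q(n,t)⌋ = ⌊244140625/15185⌋ = 16077.
Step 4: Compare |C| = 23816 to 16077: violated.
The claimed |C| lies above the Hamming bound, so no 5-ary code of length 12 with d ≥ 7 can have 23816 codewords.


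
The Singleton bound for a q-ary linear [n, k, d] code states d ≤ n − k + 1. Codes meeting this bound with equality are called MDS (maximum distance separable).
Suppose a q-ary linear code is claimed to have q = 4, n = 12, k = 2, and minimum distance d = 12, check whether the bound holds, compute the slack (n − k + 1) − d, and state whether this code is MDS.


Singleton RHS = n − k + 1 = 11, slack = -1, bound violated (no such code; not MDS).

Singleton bound: d ≤ n − k + 1.
Here n = 12, k = 2, so n − k + 1 = 11.
Given d = 12, check d ≤ 11: NO.
Slack = (n − k + 1) − d = -1.
The slack is negative: d = 12 exceeds n − k + 1 = 11 by 1, so the Singleton bound is violated and no linear [12, 2, 12]_4 code can exist. In particular it is not MDS (MDS requires d = n − k + 1 exactly).
Description: the claimed parameters are [12, 2, 12]_4; such a code would be impossible (violates the Singleton bound).


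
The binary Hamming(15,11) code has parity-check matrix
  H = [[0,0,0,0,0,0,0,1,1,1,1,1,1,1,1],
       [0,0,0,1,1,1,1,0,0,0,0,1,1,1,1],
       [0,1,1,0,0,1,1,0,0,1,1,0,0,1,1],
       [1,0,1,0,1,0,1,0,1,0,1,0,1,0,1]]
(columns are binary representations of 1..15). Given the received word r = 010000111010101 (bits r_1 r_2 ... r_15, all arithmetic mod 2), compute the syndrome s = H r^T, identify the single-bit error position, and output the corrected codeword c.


s = (1, 1, 0, 1)^T, error position = 13, corrected codeword c = 010000111010001

Compute s = H r^T mod 2 one row at a time:
  s_1 = 1 + 1 + 0 + 1 + 0 + 1 + 0 + 1 = 5 ≡ 1 (mod 2).
  s_2 = 0 + 0 + 0 + 1 + 0 + 1 + 0 + 1 = 3 ≡ 1 (mod 2).
  s_3 = 1 + 0 + 0 + 1 + 0 + 1 + 0 + 1 = 4 ≡ 0 (mod 2).
  s_4 = 0 + 0 + 0 + 1 + 1 + 1 + 1 + 1 = 5 ≡ 1 (mod 2).
s = (1, 1, 0, 1)^T — this equals column 13 of H (binary 1101), so error is at position 13.
Correct: flip bit 13 of r = 010000111010101 to get c = 010000111010001.


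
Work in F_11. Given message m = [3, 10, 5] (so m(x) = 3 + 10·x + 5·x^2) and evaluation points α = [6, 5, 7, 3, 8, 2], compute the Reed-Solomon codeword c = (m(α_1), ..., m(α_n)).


c = [1, 2, 10, 1, 7, 10]

Message polynomial: m(x) = 3 + 10·x + 5·x^2 (mod 11).
For each evaluation point α_i, compute m(α_i) mod 11:
  α_1 = 6: Horner steps 5 → 7 → 1, so m(6) = 1.
  α_2 = 5: Horner steps 5 → 2 → 2, so m(5) = 2.
  α_3 = 7: Horner steps 5 → 1 → 10, so m(7) = 10.
  α_4 = 3: Horner steps 5 → 3 → 1, so m(3) = 1.
  α_5 = 8: Horner steps 5 → 6 → 7, so m(8) = 7.
  α_6 = 2: Horner steps 5 → 9 → 10, so m(2) = 10.
Codeword c = [1, 2, 10, 1, 7, 10] ∈ F_11^6.


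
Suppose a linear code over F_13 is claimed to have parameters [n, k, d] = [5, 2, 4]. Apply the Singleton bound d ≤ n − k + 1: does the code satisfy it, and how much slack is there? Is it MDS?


Singleton RHS = n − k + 1 = 4, slack = 0, bound satisfied, MDS.

Singleton bound: d ≤ n − k + 1.
Here n = 5, k = 2, so n − k + 1 = 4.
Given d = 4, check d ≤ 4: YES.
Slack = (n − k + 1) − d = 0.
The code is MDS (slack = 0).
Description: the claimed parameters are [5, 2, 4]_13; such a code would be MDS (meets Singleton bound).


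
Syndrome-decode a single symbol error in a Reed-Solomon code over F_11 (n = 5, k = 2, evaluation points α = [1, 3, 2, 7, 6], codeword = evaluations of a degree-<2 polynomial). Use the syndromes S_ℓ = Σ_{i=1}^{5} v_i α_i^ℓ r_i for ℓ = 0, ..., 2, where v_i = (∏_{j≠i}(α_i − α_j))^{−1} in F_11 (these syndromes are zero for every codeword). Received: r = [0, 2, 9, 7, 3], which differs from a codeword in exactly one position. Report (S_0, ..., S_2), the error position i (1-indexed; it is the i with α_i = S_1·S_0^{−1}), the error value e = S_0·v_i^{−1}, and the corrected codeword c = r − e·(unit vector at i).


S = (10, 10, 10), error at position 1, error magnitude e = 6, c = [5, 2, 9, 7, 3].

Step 1: column multipliers v_i = (∏_{j≠i}(α_i − α_j))^{−1} mod 11.
  i = 1 (α = 1): (1−3)(1−2)(1−7)(1−6) = (−2)·(−1)·(−6)·(−5) = 60 ≡ 5, so v_1 = 5^{−1} = 9 (mod 11).
  i = 2 (α = 3): (3−1)(3−2)(3−7)(3−6) = 2·1·(−4)·(−3) = 24 ≡ 2, so v_2 = 2^{−1} = 6 (mod 11).
  i = 3 (α = 2): (2−1)(2−3)(2−7)(2−6) = 1·(−1)·(−5)·(−4) = −20 ≡ 2, so v_3 = 2^{−1} = 6 (mod 11).
  i = 4 (α = 7): (7−1)(7−3)(7−2)(7−6) = 6·4·5·1 = 120 ≡ 10, so v_4 = 10^{−1} = 10 (mod 11).
  i = 5 (α = 6): (6−1)(6−3)(6−2)(6−7) = 5·3·4·(−1) = −60 ≡ 6, so v_5 = 6^{−1} = 2 (mod 11).
  v = [9, 6, 6, 10, 2].
Step 2: syndromes of r = [0, 2, 9, 7, 3] (all sums mod 11).
  S_0 = Σ v_i r_i = 9·0 + 6·2 + 6·9 + 10·7 + 2·3 = 142 ≡ 10.
  S_1 = Σ v_i α_i r_i = 9·1·0 + 6·3·2 + 6·2·9 + 10·7·7 + 2·6·3 = 670 ≡ 10.
  α_i^2 mod 11 = [1, 9, 4, 5, 3].
  S_2 = Σ v_i α_i^2 r_i = 9·1·0 + 6·9·2 + 6·4·9 + 10·5·7 + 2·3·3 = 692 ≡ 10.
  S = (10, 10, 10) ≠ 0, so r is not a codeword (an error is present).
Step 3: locate the error. For a single error e at position i, S_ℓ = v_i·e·α_i^ℓ, so α_err = S_1/S_0.
  S_0^{−1} = 10^{−1} = 10 (mod 11), so α_err = 10·10 = 100 ≡ 1 = α_1. Error position i = 1.
  Consistency check: S_2/S_1 = 10·10 = 100 ≡ 1 = α_err ✓ (single-error assumption holds).
Step 4: error magnitude e = S_0/v_1 = S_0·∏_{j≠1}(α_1 − α_j) = 10·5 = 50 ≡ 6 (mod 11).
Step 5: correct position 1: c_1 = r_1 − e = 0 − 6 ≡ 5 (mod 11). Hence c = [5, 2, 9, 7, 3].
  Check: interpolating c through the α_i gives m(x) = 1 + 4·x (degree < 2) with m(α_i) = c_i for every i, so c is indeed a codeword.


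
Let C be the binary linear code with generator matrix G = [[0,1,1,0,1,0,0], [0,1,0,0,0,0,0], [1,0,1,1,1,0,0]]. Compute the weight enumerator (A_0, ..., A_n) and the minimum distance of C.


Weight distribution: A_0 = 1, A_1 = 1, A_2 = 2, A_3 = 2, A_4 = 1, A_5 = 1. Minimum distance d = 1.

Enumerate all 2^3 = 8 messages m ∈ F_2^3.
For each, compute codeword c = mG in F_2^7, then tally its weight.
  m = 000 → c = 0000000, weight = 0.
  m = 100 → c = 0110100, weight = 3.
  m = 010 → c = 0100000, weight = 1.
  m = 110 → c = 0010100, weight = 2.
  m = 001 → c = 1011100, weight = 4.
  m = 101 → c = 1101000, weight = 3.
  m = 011 → c = 1111100, weight = 5.
  m = 111 → c = 1001000, weight = 2.
Tally weights:
  weight 0: 1 codewords.
  weight 1: 1 codewords.
  weight 2: 2 codewords.
  weight 3: 2 codewords.
  weight 4: 1 codewords.
  weight 5: 1 codewords.
Minimum distance d = smallest w > 0 with A_w > 0 = 1.
Sanity: Σ A_w = 8 = 2^3 = 8 ✓.


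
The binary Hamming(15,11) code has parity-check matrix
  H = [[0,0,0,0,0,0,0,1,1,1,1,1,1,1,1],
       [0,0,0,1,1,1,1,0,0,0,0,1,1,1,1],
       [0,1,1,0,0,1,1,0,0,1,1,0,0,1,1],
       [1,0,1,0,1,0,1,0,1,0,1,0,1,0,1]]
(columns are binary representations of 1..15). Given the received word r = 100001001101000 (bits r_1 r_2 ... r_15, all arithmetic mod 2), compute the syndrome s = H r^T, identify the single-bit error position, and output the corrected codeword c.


s = (1, 0, 0, 0)^T, error position = 8, corrected codeword c = 100001011101000

Compute s = H r^T mod 2 one row at a time:
  s_1 = 0 + 1 + 1 + 0 + 1 + 0 + 0 + 0 = 3 ≡ 1 (mod 2).
  s_2 = 0 + 0 + 1 + 0 + 1 + 0 + 0 + 0 = 2 ≡ 0 (mod 2).
  s_3 = 0 + 0 + 1 + 0 + 1 + 0 + 0 + 0 = 2 ≡ 0 (mod 2).
  s_4 = 1 + 0 + 0 + 0 + 1 + 0 + 0 + 0 = 2 ≡ 0 (mod 2).
s = (1, 0, 0, 0)^T — this equals column 8 of H (binary 1000), so error is at position 8.
Correct: flip bit 8 of r = 100001001101000 to get c = 100001011101000.


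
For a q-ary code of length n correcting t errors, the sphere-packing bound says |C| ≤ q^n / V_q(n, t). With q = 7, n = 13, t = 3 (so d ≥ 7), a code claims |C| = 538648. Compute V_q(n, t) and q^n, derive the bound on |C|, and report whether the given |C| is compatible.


V_q(n, t) = 64663, q^n = 96889010407, Hamming bound = 1498368, |C| = 538648 ≤ bound (satisfied).

Step 1: Compute V_q(n, t) = Σ_{j=0}^3 C(n, j) (q−1)^j.
  j = 0: C(13,0)·(6)^0 = 1·1 = 1.
  j = 1: C(13,1)·(6)^1 = 13·6 = 78.
  j = 2: C(13,2)·(6)^2 = 78·36 = 2808.
  j = 3: C(13,3)·(6)^3 = 286·216 = 61776.
  V_q(n, t) = 1 + 78 + 2808 + 61776 = 64663.
Step 2: q^n = 7^13 = 96889010407.
Step 3: Hamming bound ⌊q^n / V_q(n,t)⌋ = ⌊96889010407/64663⌋ = 1498368.
Step 4: Compare |C| = 538648 to 1498368: satisfied.
The claimed |C| lies below the Hamming bound.


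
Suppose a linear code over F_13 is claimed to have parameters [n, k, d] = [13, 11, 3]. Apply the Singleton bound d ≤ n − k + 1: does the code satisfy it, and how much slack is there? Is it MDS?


Singleton RHS = n − k + 1 = 3, slack = 0, bound satisfied, MDS.

Singleton bound: d ≤ n − k + 1.
Here n = 13, k = 11, so n − k + 1 = 3.
Given d = 3, check d ≤ 3: YES.
Slack = (n − k + 1) − d = 0.
The code is MDS (slack = 0).
Description: the claimed parameters are [13, 11, 3]_13; such a code would be MDS (meets Singleton bound).


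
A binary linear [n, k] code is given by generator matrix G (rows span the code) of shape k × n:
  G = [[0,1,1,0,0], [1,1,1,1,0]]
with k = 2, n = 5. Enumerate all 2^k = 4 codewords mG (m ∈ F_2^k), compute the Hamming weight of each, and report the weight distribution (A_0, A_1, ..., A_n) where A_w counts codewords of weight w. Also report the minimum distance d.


Weight distribution: A_0 = 1, A_2 = 2, A_4 = 1. Minimum distance d = 2.

Enumerate all 2^2 = 4 messages m ∈ F_2^2.
For each, compute codeword c = mG in F_2^5, then tally its weight.
  m = 00 → c = 00000, weight = 0.
  m = 10 → c = 01100, weight = 2.
  m = 01 → c = 11110, weight = 4.
  m = 11 → c = 10010, weight = 2.
Tally weights:
  weight 0: 1 codewords.
  weight 2: 2 codewords.
  weight 4: 1 codewords.
Minimum distance d = smallest w > 0 with A_w > 0 = 2.
Sanity: Σ A_w = 4 = 2^2 = 4 ✓.


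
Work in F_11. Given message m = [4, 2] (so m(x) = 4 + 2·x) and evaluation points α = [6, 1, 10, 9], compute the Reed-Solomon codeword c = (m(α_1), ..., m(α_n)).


c = [5, 6, 2, 0]

Message polynomial: m(x) = 4 + 2·x (mod 11).
For each evaluation point α_i, compute m(α_i) mod 11:
  α_1 = 6: Horner steps 2 → 5, so m(6) = 5.
  α_2 = 1: Horner steps 2 → 6, so m(1) = 6.
  α_3 = 10: Horner steps 2 → 2, so m(10) = 2.
  α_4 = 9: Horner steps 2 → 0, so m(9) = 0.
Codeword c = [5, 6, 2, 0] ∈ F_11^4.


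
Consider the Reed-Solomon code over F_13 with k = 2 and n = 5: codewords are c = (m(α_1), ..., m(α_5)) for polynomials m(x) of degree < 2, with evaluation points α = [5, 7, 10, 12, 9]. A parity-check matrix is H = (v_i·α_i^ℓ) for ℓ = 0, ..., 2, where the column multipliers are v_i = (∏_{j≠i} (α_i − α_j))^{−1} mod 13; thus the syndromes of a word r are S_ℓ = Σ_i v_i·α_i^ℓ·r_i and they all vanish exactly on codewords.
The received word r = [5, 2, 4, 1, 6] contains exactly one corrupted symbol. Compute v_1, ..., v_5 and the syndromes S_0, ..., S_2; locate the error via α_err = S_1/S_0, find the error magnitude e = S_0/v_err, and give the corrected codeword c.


S = (3, 1, 9), error at position 5, error magnitude e = 7, c = [5, 2, 4, 1, 12].

Step 1: column multipliers v_i = (∏_{j≠i}(α_i − α_j))^{−1} mod 13.
  i = 1 (α = 5): (5−7)(5−10)(5−12)(5−9) = (−2)·(−5)·(−7)·(−4) = 280 ≡ 7, so v_1 = 7^{−1} = 2 (mod 13).
  i = 2 (α = 7): (7−5)(7−10)(7−12)(7−9) = 2·(−3)·(−5)·(−2) = −60 ≡ 5, so v_2 = 5^{−1} = 8 (mod 13).
  i = 3 (α = 10): (10−5)(10−7)(10−12)(10−9) = 5·3·(−2)·1 = −30 ≡ 9, so v_3 = 9^{−1} = 3 (mod 13).
  i = 4 (α = 12): (12−5)(12−7)(12−10)(12−9) = 7·5·2·3 = 210 ≡ 2, so v_4 = 2^{−1} = 7 (mod 13).
  i = 5 (α = 9): (9−5)(9−7)(9−10)(9−12) = 4·2·(−1)·(−3) = 24 ≡ 11, so v_5 = 11^{−1} = 6 (mod 13).
  v = [2, 8, 3, 7, 6].
Step 2: syndromes of r = [5, 2, 4, 1, 6] (all sums mod 13).
  S_0 = Σ v_i r_i = 2·5 + 8·2 + 3·4 + 7·1 + 6·6 = 81 ≡ 3.
  S_1 = Σ v_i α_i r_i = 2·5·5 + 8·7·2 + 3·10·4 + 7·12·1 + 6·9·6 = 690 ≡ 1.
  α_i^2 mod 13 = [12, 10, 9, 1, 3].
  S_2 = Σ v_i α_i^2 r_i = 2·12·5 + 8·10·2 + 3·9·4 + 7·1·1 + 6·3·6 = 503 ≡ 9.
  S = (3, 1, 9) ≠ 0, so r is not a codeword (an error is present).
Step 3: locate the error. For a single error e at position i, S_ℓ = v_i·e·α_i^ℓ, so α_err = S_1/S_0.
  S_0^{−1} = 3^{−1} = 9 (mod 13), so α_err = 1·9 = 9 ≡ 9 = α_5. Error position i = 5.
  Consistency check: S_2/S_1 = 9·1 = 9 ≡ 9 = α_err ✓ (single-error assumption holds).
Step 4: error magnitude e = S_0/v_5 = S_0·∏_{j≠5}(α_5 − α_j) = 3·11 = 33 ≡ 7 (mod 13).
Step 5: correct position 5: c_5 = r_5 − e = 6 − 7 ≡ 12 (mod 13). Hence c = [5, 2, 4, 1, 12].
  Check: interpolating c through the α_i gives m(x) = 6 + 5·x (degree < 2) with m(α_i) = c_i for every i, so c is indeed a codeword.


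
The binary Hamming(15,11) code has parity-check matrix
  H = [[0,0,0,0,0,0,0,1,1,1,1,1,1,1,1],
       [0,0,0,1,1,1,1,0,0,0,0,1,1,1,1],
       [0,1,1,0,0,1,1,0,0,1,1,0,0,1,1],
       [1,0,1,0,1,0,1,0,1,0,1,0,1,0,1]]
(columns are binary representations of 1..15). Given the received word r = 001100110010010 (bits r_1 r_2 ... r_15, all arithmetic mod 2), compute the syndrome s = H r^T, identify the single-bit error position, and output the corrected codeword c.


s = (1, 1, 0, 1)^T, error position = 13, corrected codeword c = 001100110010110

Compute s = H r^T mod 2 one row at a time:
  s_1 = 1 + 0 + 0 + 1 + 0 + 0 + 1 + 0 = 3 ≡ 1 (mod 2).
  s_2 = 1 + 0 + 0 + 1 + 0 + 0 + 1 + 0 = 3 ≡ 1 (mod 2).
  s_3 = 0 + 1 + 0 + 1 + 0 + 1 + 1 + 0 = 4 ≡ 0 (mod 2).
  s_4 = 0 + 1 + 0 + 1 + 0 + 1 + 0 + 0 = 3 ≡ 1 (mod 2).
s = (1, 1, 0, 1)^T — this equals column 13 of H (binary 1101), so error is at position 13.
Correct: flip bit 13 of r = 001100110010010 to get c = 001100110010110.


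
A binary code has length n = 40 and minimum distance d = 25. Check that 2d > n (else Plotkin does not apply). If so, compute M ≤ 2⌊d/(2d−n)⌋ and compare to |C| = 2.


Plotkin bound M ≤ 4; given |C| = 2 ≤ bound (satisfied).

Check applicability: 2d = 50, n = 40.
2d − n = 10 > 0, so Plotkin applies.
Compute d/(2d−n) = 25/10 ≈ 2.5000.
⌊d/(2d−n)⌋ = 2.
Plotkin bound: M ≤ 2·2 = 4.
Given |C| = 2, check: satisfied.
This |C| is below the Plotkin bound.


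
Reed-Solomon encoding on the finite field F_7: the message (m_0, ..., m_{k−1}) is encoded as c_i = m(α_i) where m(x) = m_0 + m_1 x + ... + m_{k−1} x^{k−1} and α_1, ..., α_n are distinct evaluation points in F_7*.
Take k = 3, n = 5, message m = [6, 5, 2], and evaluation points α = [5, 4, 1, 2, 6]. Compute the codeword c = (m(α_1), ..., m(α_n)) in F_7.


c = [4, 2, 6, 3, 3]

Message polynomial: m(x) = 6 + 5·x + 2·x^2 (mod 7).
For each evaluation point α_i, compute m(α_i) mod 7:
  α_1 = 5: Horner steps 2 → 1 → 4, so m(5) = 4.
  α_2 = 4: Horner steps 2 → 6 → 2, so m(4) = 2.
  α_3 = 1: Horner steps 2 → 0 → 6, so m(1) = 6.
  α_4 = 2: Horner steps 2 → 2 → 3, so m(2) = 3.
  α_5 = 6: Horner steps 2 → 3 → 3, so m(6) = 3.
Codeword c = [4, 2, 6, 3, 3] ∈ F_7^5.


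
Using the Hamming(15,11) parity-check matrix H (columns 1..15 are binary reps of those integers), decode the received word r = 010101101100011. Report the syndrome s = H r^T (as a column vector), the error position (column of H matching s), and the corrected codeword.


s = (0, 1, 0, 1)^T, error position = 5, corrected codeword c = 010111101100011

Compute s = H r^T mod 2 one row at a time:
  s_1 = 0 + 1 + 1 + 0 + 0 + 0 + 1 + 1 = 4 ≡ 0 (mod 2).
  s_2 = 1 + 0 + 1 + 1 + 0 + 0 + 1 + 1 = 5 ≡ 1 (mod 2).
  s_3 = 1 + 0 + 1 + 1 + 1 + 0 + 1 + 1 = 6 ≡ 0 (mod 2).
  s_4 = 0 + 0 + 0 + 1 + 1 + 0 + 0 + 1 = 3 ≡ 1 (mod 2).
s = (0, 1, 0, 1)^T — this equals column 5 of H (binary 0101), so error is at position 5.
Correct: flip bit 5 of r = 010101101100011 to get c = 010111101100011.


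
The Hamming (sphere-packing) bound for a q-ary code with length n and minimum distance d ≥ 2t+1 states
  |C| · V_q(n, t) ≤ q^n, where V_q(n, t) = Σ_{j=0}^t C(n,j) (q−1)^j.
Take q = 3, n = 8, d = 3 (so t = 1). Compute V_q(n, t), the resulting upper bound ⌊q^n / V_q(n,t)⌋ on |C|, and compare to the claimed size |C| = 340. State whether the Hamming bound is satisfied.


V_q(n, t) = 17, q^n = 6561, Hamming bound = 385, |C| = 340 ≤ bound (satisfied).

Step 1: Compute V_q(n, t) = Σ_{j=0}^1 C(n, j) (q−1)^j.
  j = 0: C(8,0)·(2)^0 = 1·1 = 1.
  j = 1: C(8,1)·(2)^1 = 8·2 = 16.
  V_q(n, t) = 1 + 16 = 17.
Step 2: q^n = 3^8 = 6561.
Step 3: Hamming bound ⌊q^n / V_q(n,t)⌋ = ⌊6561/17⌋ = 385.
Step 4: Compare |C| = 340 to 385: satisfied.
The claimed |C| lies below the Hamming bound.


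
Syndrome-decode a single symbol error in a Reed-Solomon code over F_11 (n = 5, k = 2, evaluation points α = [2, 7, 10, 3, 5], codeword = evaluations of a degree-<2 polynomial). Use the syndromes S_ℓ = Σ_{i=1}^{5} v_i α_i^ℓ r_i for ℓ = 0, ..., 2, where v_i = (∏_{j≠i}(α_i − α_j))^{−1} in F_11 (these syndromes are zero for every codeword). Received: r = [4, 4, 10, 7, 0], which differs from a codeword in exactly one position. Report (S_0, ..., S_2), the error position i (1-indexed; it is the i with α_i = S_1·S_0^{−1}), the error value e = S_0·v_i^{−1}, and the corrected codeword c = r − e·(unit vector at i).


S = (1, 2, 4), error at position 1, error magnitude e = 10, c = [5, 4, 10, 7, 0].

Step 1: column multipliers v_i = (∏_{j≠i}(α_i − α_j))^{−1} mod 11.
  i = 1 (α = 2): (2−7)(2−10)(2−3)(2−5) = (−5)·(−8)·(−1)·(−3) = 120 ≡ 10, so v_1 = 10^{−1} = 10 (mod 11).
  i = 2 (α = 7): (7−2)(7−10)(7−3)(7−5) = 5·(−3)·4·2 = −120 ≡ 1, so v_2 = 1^{−1} = 1 (mod 11).
  i = 3 (α = 10): (10−2)(10−7)(10−3)(10−5) = 8·3·7·5 = 840 ≡ 4, so v_3 = 4^{−1} = 3 (mod 11).
  i = 4 (α = 3): (3−2)(3−7)(3−10)(3−5) = 1·(−4)·(−7)·(−2) = −56 ≡ 10, so v_4 = 10^{−1} = 10 (mod 11).
  i = 5 (α = 5): (5−2)(5−7)(5−10)(5−3) = 3·(−2)·(−5)·2 = 60 ≡ 5, so v_5 = 5^{−1} = 9 (mod 11).
  v = [10, 1, 3, 10, 9].
Step 2: syndromes of r = [4, 4, 10, 7, 0] (all sums mod 11).
  S_0 = Σ v_i r_i = 10·4 + 1·4 + 3·10 + 10·7 + 9·0 = 144 ≡ 1.
  S_1 = Σ v_i α_i r_i = 10·2·4 + 1·7·4 + 3·10·10 + 10·3·7 + 9·5·0 = 618 ≡ 2.
  α_i^2 mod 11 = [4, 5, 1, 9, 3].
  S_2 = Σ v_i α_i^2 r_i = 10·4·4 + 1·5·4 + 3·1·10 + 10·9·7 + 9·3·0 = 840 ≡ 4.
  S = (1, 2, 4) ≠ 0, so r is not a codeword (an error is present).
Step 3: locate the error. For a single error e at position i, S_ℓ = v_i·e·α_i^ℓ, so α_err = S_1/S_0.
  S_0^{−1} = 1^{−1} = 1 (mod 11), so α_err = 2·1 = 2 ≡ 2 = α_1. Error position i = 1.
  Consistency check: S_2/S_1 = 4·6 = 24 ≡ 2 = α_err ✓ (single-error assumption holds).
Step 4: error magnitude e = S_0/v_1 = S_0·∏_{j≠1}(α_1 − α_j) = 1·10 = 10 ≡ 10 (mod 11).
Step 5: correct position 1: c_1 = r_1 − e = 4 − 10 ≡ 5 (mod 11). Hence c = [5, 4, 10, 7, 0].
  Check: interpolating c through the α_i gives m(x) = 1 + 2·x (degree < 2) with m(α_i) = c_i for every i, so c is indeed a codeword.
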